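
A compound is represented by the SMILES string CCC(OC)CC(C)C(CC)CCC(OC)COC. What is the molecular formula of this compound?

C16H34O3

Walk through each heavy atom and fill implicit hydrogens from standard valence (C 4, N 3, O 2, S 2, halogen 1):
  atom 1: C, bond orders sum to 1 (valence 4) → 3 H
  atom 2: C, bond orders sum to 2 (valence 4) → 2 H
  atom 3: C, bond orders sum to 3 (valence 4) → 1 H
  atom 4: O, bond orders sum to 2 (valence 2) → 0 H
  atom 5: C, bond orders sum to 1 (valence 4) → 3 H
  atom 6: C, bond orders sum to 2 (valence 4) → 2 H
  atom 7: C, bond orders sum to 3 (valence 4) → 1 H
  atom 8: C, bond orders sum to 1 (valence 4) → 3 H
  atom 9: C, bond orders sum to 3 (valence 4) → 1 H
  atom 10: C, bond orders sum to 2 (valence 4) → 2 H
  atom 11: C, bond orders sum to 1 (valence 4) → 3 H
  atom 12: C, bond orders sum to 2 (valence 4) → 2 H
  atom 13: C, bond orders sum to 2 (valence 4) → 2 H
  atom 14: C, bond orders sum to 3 (valence 4) → 1 H
  atom 15: O, bond orders sum to 2 (valence 2) → 0 H
  atom 16: C, bond orders sum to 1 (valence 4) → 3 H
  atom 17: C, bond orders sum to 2 (valence 4) → 2 H
  atom 18: O, bond orders sum to 2 (valence 2) → 0 H
  atom 19: C, bond orders sum to 1 (valence 4) → 3 H
Totals → C:16, H:34, O:3.
In Hill order: C16H34O3.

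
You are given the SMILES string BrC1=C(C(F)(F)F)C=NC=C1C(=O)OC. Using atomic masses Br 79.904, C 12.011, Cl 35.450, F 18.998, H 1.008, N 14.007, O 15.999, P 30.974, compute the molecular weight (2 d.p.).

First, the molecular formula is C8H5BrF3NO2 (counting implicit H from valence).
  Br: 1 × 79.904 = 79.904
  C: 8 × 12.011 = 96.088
  F: 3 × 18.998 = 56.994
  H: 5 × 1.008 = 5.040
  N: 1 × 14.007 = 14.007
  O: 2 × 15.999 = 31.998
Sum: 1×79.904 + 8×12.011 + 3×18.998 + 5×1.008 + 1×14.007 + 2×15.999 = 284.031 → 284.03 g/mol.

284.03 g/mol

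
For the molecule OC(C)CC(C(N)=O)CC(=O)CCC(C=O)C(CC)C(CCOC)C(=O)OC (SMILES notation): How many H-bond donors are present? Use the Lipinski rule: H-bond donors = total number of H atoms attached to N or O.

3

Donors: find every N or O and count the H atoms it carries.
  atom 1 (O): bond orders sum to 1 → 1 H
  atom 7 (N): bond orders sum to 1 → 2 H
  atom 8 (O): bond orders sum to 2 → 0 H
  atom 11 (O): bond orders sum to 2 → 0 H
  atom 16 (O): bond orders sum to 2 → 0 H
  atom 23 (O): bond orders sum to 2 → 0 H
  atom 26 (O): bond orders sum to 2 → 0 H
  atom 27 (O): bond orders sum to 2 → 0 H
Lipinski HBD = 3.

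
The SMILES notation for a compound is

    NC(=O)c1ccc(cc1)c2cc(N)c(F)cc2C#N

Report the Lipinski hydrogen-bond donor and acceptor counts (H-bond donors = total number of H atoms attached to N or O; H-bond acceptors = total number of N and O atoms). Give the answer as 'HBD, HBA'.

Donors: find every N or O and count the H atoms it carries.
  atom 1 (N): bond orders sum to 1 → 2 H
  atom 3 (O): bond orders sum to 2 → 0 H
  atom 13 (N): bond orders sum to 1 → 2 H
  atom 19 (N): bond orders sum to 3 → 0 H
Lipinski HBD = 4.
Acceptors: N atoms = 3, O atoms = 1 → HBA = 4.

4, 4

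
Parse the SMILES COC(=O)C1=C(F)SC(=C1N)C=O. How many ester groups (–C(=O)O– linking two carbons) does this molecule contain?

1

The ester motif appears at heavy-atom position 3 in the SMILES.
Other groups present: 1 aldehyde, 1 primary amine.
Ester count: 1.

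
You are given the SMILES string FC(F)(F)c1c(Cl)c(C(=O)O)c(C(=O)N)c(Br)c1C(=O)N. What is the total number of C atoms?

Count every carbon token in the SMILES (each C, including those in ring-closure positions and inside branches).
Carbon count: 10.

10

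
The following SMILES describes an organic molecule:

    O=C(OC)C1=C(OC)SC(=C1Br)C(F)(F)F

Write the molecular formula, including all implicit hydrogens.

C8H6BrF3O3S

Walk through each heavy atom and fill implicit hydrogens from standard valence (C 4, N 3, O 2, S 2, halogen 1):
  atom 1: O, bond orders sum to 2 (valence 2) → 0 H
  atom 2: C, bond orders sum to 4 (valence 4) → 0 H
  atom 3: O, bond orders sum to 2 (valence 2) → 0 H
  atom 4: C, bond orders sum to 1 (valence 4) → 3 H
  atom 5: C, bond orders sum to 4 (valence 4) → 0 H
  atom 6: C, bond orders sum to 4 (valence 4) → 0 H
  atom 7: O, bond orders sum to 2 (valence 2) → 0 H
  atom 8: C, bond orders sum to 1 (valence 4) → 3 H
  atom 9: S, bond orders sum to 2 (valence 2) → 0 H
  atom 10: C, bond orders sum to 4 (valence 4) → 0 H
  atom 11: C, bond orders sum to 4 (valence 4) → 0 H
  atom 12: Br (halogen, monovalent) → 0 H
  atom 13: C, bond orders sum to 4 (valence 4) → 0 H
  atom 14: F (halogen, monovalent) → 0 H
  atom 15: F (halogen, monovalent) → 0 H
  atom 16: F (halogen, monovalent) → 0 H
Totals → C:8, H:6, Br:1, F:3, O:3, S:1.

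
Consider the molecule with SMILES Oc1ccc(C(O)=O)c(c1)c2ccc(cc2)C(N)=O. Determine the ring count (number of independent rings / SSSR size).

In SMILES, each pair of matching ring-closure digits denotes one ring-closing bond; the number of such bonds equals the number of independent rings.
Ring-closure bonds here: 2.

2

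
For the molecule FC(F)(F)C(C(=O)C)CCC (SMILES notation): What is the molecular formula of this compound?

Walk through each heavy atom and fill implicit hydrogens from standard valence (C 4, N 3, O 2, S 2, halogen 1):
  atom 1: F (halogen, monovalent) → 0 H
  atom 2: C, bond orders sum to 4 (valence 4) → 0 H
  atom 3: F (halogen, monovalent) → 0 H
  atom 4: F (halogen, monovalent) → 0 H
  atom 5: C, bond orders sum to 3 (valence 4) → 1 H
  atom 6: C, bond orders sum to 4 (valence 4) → 0 H
  atom 7: O, bond orders sum to 2 (valence 2) → 0 H
  atom 8: C, bond orders sum to 1 (valence 4) → 3 H
  atom 9: C, bond orders sum to 2 (valence 4) → 2 H
  atom 10: C, bond orders sum to 2 (valence 4) → 2 H
  atom 11: C, bond orders sum to 1 (valence 4) → 3 H
Totals → C:7, H:11, F:3, O:1.

C7H11F3O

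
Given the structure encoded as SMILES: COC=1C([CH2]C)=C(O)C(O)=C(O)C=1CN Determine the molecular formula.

C10H15NO4

Walk through each heavy atom and fill implicit hydrogens from standard valence (C 4, N 3, O 2, S 2, halogen 1):
  atom 1: C, bond orders sum to 1 (valence 4) → 3 H
  atom 2: O, bond orders sum to 2 (valence 2) → 0 H
  atom 3: C, bond orders sum to 4 (valence 4) → 0 H
  atom 4: C, bond orders sum to 4 (valence 4) → 0 H
  atom 5: C with explicit H count 2
  atom 6: C, bond orders sum to 1 (valence 4) → 3 H
  atom 7: C, bond orders sum to 4 (valence 4) → 0 H
  atom 8: O, bond orders sum to 1 (valence 2) → 1 H
  atom 9: C, bond orders sum to 4 (valence 4) → 0 H
  atom 10: O, bond orders sum to 1 (valence 2) → 1 H
  atom 11: C, bond orders sum to 4 (valence 4) → 0 H
  atom 12: O, bond orders sum to 1 (valence 2) → 1 H
  atom 13: C, bond orders sum to 4 (valence 4) → 0 H
  atom 14: C, bond orders sum to 2 (valence 4) → 2 H
  atom 15: N, bond orders sum to 1 (valence 3) → 2 H
Totals → C:10, H:15, N:1, O:4.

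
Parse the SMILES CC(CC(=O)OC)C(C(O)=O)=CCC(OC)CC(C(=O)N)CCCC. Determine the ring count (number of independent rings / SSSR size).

In SMILES, each pair of matching ring-closure digits denotes one ring-closing bond; the number of such bonds equals the number of independent rings.
Ring-closure bonds here: 0.

0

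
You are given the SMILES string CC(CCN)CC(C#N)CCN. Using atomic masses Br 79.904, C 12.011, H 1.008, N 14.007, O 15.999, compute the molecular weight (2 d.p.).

169.27 g/mol

First, the molecular formula is C9H19N3 (counting implicit H from valence).
  C: 9 × 12.011 = 108.099
  H: 19 × 1.008 = 19.152
  N: 3 × 14.007 = 42.021
Sum: 9×12.011 + 19×1.008 + 3×14.007 = 169.272 → 169.27 g/mol.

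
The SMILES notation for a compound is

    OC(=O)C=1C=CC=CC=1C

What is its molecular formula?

Walk through each heavy atom and fill implicit hydrogens from standard valence (C 4, N 3, O 2, S 2, halogen 1):
  atom 1: O, bond orders sum to 1 (valence 2) → 1 H
  atom 2: C, bond orders sum to 4 (valence 4) → 0 H
  atom 3: O, bond orders sum to 2 (valence 2) → 0 H
  atom 4: C, bond orders sum to 4 (valence 4) → 0 H
  atom 5: C, bond orders sum to 3 (valence 4) → 1 H
  atom 6: C, bond orders sum to 3 (valence 4) → 1 H
  atom 7: C, bond orders sum to 3 (valence 4) → 1 H
  atom 8: C, bond orders sum to 3 (valence 4) → 1 H
  atom 9: C, bond orders sum to 4 (valence 4) → 0 H
  atom 10: C, bond orders sum to 1 (valence 4) → 3 H
Totals → C:8, H:8, O:2.
In Hill order: C8H8O2.

C8H8O2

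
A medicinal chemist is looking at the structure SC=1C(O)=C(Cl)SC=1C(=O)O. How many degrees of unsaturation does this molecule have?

Molecular formula: C5H3ClO3S2.
DoU = (2C + 2 + N − H − X) / 2, where X is the halogen count and O/S are ignored.
    = (2·5 + 2 + 0 − 3 − 1) / 2 = 8 / 2 = 4.

4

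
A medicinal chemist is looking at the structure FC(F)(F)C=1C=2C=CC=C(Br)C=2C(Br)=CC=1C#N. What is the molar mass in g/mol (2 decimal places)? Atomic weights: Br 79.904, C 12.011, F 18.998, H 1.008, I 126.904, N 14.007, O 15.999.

378.97 g/mol

First, the molecular formula is C12H4Br2F3N (counting implicit H from valence).
  Br: 2 × 79.904 = 159.808
  C: 12 × 12.011 = 144.132
  F: 3 × 18.998 = 56.994
  H: 4 × 1.008 = 4.032
  N: 1 × 14.007 = 14.007
Sum: 2×79.904 + 12×12.011 + 3×18.998 + 4×1.008 + 1×14.007 = 378.973 → 378.97 g/mol.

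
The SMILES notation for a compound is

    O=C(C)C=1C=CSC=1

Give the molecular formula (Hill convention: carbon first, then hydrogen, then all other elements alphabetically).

C6H6OS

Walk through each heavy atom and fill implicit hydrogens from standard valence (C 4, N 3, O 2, S 2, halogen 1):
  atom 1: O, bond orders sum to 2 (valence 2) → 0 H
  atom 2: C, bond orders sum to 4 (valence 4) → 0 H
  atom 3: C, bond orders sum to 1 (valence 4) → 3 H
  atom 4: C, bond orders sum to 4 (valence 4) → 0 H
  atom 5: C, bond orders sum to 3 (valence 4) → 1 H
  atom 6: C, bond orders sum to 3 (valence 4) → 1 H
  atom 7: S, bond orders sum to 2 (valence 2) → 0 H
  atom 8: C, bond orders sum to 3 (valence 4) → 1 H
Totals → C:6, H:6, O:1, S:1.
In Hill order: C6H6OS.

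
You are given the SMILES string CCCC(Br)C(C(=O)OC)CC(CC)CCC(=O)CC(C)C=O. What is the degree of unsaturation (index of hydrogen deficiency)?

Degree of unsaturation = (number of rings) + (number of π bonds).
Ring closures in the SMILES: 0.
π bonds: 3 double bonds (each 1 DoU) → 3 DoU from unsaturation.
Total DoU = 0 + 3 = 3.

3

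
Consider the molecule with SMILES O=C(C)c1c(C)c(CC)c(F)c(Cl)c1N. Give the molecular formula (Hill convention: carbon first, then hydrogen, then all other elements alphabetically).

Walk through each heavy atom and fill implicit hydrogens from standard valence (C 4, N 3, O 2, S 2, halogen 1); for lowercase aromatic atoms, an aromatic c carries 1 H when it has two neighbours and 0 H with three, and aromatic n carries 0 H:
  atom 1: O, bond orders sum to 2 (valence 2) → 0 H
  atom 2: C, bond orders sum to 4 (valence 4) → 0 H
  atom 3: C, bond orders sum to 1 (valence 4) → 3 H
  atom 4: aromatic c, 3 neighbours → 0 H
  atom 5: aromatic c, 3 neighbours → 0 H
  atom 6: C, bond orders sum to 1 (valence 4) → 3 H
  atom 7: aromatic c, 3 neighbours → 0 H
  atom 8: C, bond orders sum to 2 (valence 4) → 2 H
  atom 9: C, bond orders sum to 1 (valence 4) → 3 H
  atom 10: aromatic c, 3 neighbours → 0 H
  atom 11: F (halogen, monovalent) → 0 H
  atom 12: aromatic c, 3 neighbours → 0 H
  atom 13: Cl (halogen, monovalent) → 0 H
  atom 14: aromatic c, 3 neighbours → 0 H
  atom 15: N, bond orders sum to 1 (valence 3) → 2 H
Totals → C:11, H:13, Cl:1, F:1, N:1, O:1.

C11H13ClFNO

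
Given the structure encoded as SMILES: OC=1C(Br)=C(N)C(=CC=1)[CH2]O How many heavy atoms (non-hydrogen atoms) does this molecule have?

Every atom symbol written in the SMILES (organic subset) is one heavy atom; implicit H are not written.
Heavy atoms by element → Br:1, C:7, N:1, O:2.
Total: 11.

11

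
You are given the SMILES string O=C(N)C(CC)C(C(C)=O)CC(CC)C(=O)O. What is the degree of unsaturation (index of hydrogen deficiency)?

Degree of unsaturation = (number of rings) + (number of π bonds).
Ring closures in the SMILES: 0.
π bonds: 3 double bonds (each 1 DoU) → 3 DoU from unsaturation.
Total DoU = 0 + 3 = 3.

3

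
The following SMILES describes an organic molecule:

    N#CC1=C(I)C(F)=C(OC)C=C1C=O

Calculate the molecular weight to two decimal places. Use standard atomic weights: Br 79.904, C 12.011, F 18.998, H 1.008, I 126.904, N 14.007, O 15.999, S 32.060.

305.05 g/mol

First, the molecular formula is C9H5FINO2 (counting implicit H from valence).
  C: 9 × 12.011 = 108.099
  F: 1 × 18.998 = 18.998
  H: 5 × 1.008 = 5.040
  I: 1 × 126.904 = 126.904
  N: 1 × 14.007 = 14.007
  O: 2 × 15.999 = 31.998
Sum: 9×12.011 + 1×18.998 + 5×1.008 + 1×126.904 + 1×14.007 + 2×15.999 = 305.046 → 305.05 g/mol.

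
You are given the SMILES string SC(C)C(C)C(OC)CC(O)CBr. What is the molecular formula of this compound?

C9H19BrO2S

Walk through each heavy atom and fill implicit hydrogens from standard valence (C 4, N 3, O 2, S 2, halogen 1):
  atom 1: S, bond orders sum to 1 (valence 2) → 1 H
  atom 2: C, bond orders sum to 3 (valence 4) → 1 H
  atom 3: C, bond orders sum to 1 (valence 4) → 3 H
  atom 4: C, bond orders sum to 3 (valence 4) → 1 H
  atom 5: C, bond orders sum to 1 (valence 4) → 3 H
  atom 6: C, bond orders sum to 3 (valence 4) → 1 H
  atom 7: O, bond orders sum to 2 (valence 2) → 0 H
  atom 8: C, bond orders sum to 1 (valence 4) → 3 H
  atom 9: C, bond orders sum to 2 (valence 4) → 2 H
  atom 10: C, bond orders sum to 3 (valence 4) → 1 H
  atom 11: O, bond orders sum to 1 (valence 2) → 1 H
  atom 12: C, bond orders sum to 2 (valence 4) → 2 H
  atom 13: Br (halogen, monovalent) → 0 H
Totals → C:9, H:19, Br:1, O:2, S:1.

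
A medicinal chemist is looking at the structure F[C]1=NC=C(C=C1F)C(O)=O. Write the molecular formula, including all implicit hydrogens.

Walk through each heavy atom and fill implicit hydrogens from standard valence (C 4, N 3, O 2, S 2, halogen 1):
  atom 1: F (halogen, monovalent) → 0 H
  atom 2: C with explicit H count 0
  atom 3: N, bond orders sum to 3 (valence 3) → 0 H
  atom 4: C, bond orders sum to 3 (valence 4) → 1 H
  atom 5: C, bond orders sum to 4 (valence 4) → 0 H
  atom 6: C, bond orders sum to 3 (valence 4) → 1 H
  atom 7: C, bond orders sum to 4 (valence 4) → 0 H
  atom 8: F (halogen, monovalent) → 0 H
  atom 9: C, bond orders sum to 4 (valence 4) → 0 H
  atom 10: O, bond orders sum to 1 (valence 2) → 1 H
  atom 11: O, bond orders sum to 2 (valence 2) → 0 H
Totals → C:6, H:3, F:2, N:1, O:2.

C6H3F2NO2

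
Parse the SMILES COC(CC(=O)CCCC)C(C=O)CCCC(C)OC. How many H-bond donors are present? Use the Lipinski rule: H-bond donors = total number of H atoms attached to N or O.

0

Donors: find every N or O and count the H atoms it carries.
  atom 2 (O): bond orders sum to 2 → 0 H
  atom 6 (O): bond orders sum to 2 → 0 H
  atom 13 (O): bond orders sum to 2 → 0 H
  atom 19 (O): bond orders sum to 2 → 0 H
Lipinski HBD = 0.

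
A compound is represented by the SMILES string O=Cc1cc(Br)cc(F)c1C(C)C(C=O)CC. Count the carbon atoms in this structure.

Count every carbon token in the SMILES (each C, including those in ring-closure positions and inside branches).
Carbon count: 13.

13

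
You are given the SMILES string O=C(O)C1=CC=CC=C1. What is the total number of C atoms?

7

Count every carbon token in the SMILES (each C, including those in ring-closure positions and inside branches).
Carbon count: 7.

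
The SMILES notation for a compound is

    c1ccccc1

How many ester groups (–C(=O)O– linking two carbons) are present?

0

Scan the SMILES for the ester motif — none present.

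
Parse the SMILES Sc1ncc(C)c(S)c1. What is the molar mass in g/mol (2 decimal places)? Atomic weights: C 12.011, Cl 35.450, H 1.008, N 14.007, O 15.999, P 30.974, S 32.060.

First, the molecular formula is C6H7NS2 (counting implicit H from valence).
  C: 6 × 12.011 = 72.066
  H: 7 × 1.008 = 7.056
  N: 1 × 14.007 = 14.007
  S: 2 × 32.060 = 64.120
Sum: 6×12.011 + 7×1.008 + 1×14.007 + 2×32.060 = 157.249 → 157.25 g/mol.

157.25 g/mol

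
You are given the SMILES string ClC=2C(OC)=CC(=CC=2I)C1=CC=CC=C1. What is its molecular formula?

C13H10ClIO

Walk through each heavy atom and fill implicit hydrogens from standard valence (C 4, N 3, O 2, S 2, halogen 1):
  atom 1: Cl (halogen, monovalent) → 0 H
  atom 2: C, bond orders sum to 4 (valence 4) → 0 H
  atom 3: C, bond orders sum to 4 (valence 4) → 0 H
  atom 4: O, bond orders sum to 2 (valence 2) → 0 H
  atom 5: C, bond orders sum to 1 (valence 4) → 3 H
  atom 6: C, bond orders sum to 3 (valence 4) → 1 H
  atom 7: C, bond orders sum to 4 (valence 4) → 0 H
  atom 8: C, bond orders sum to 3 (valence 4) → 1 H
  atom 9: C, bond orders sum to 4 (valence 4) → 0 H
  atom 10: I (halogen, monovalent) → 0 H
  atom 11: C, bond orders sum to 4 (valence 4) → 0 H
  atom 12: C, bond orders sum to 3 (valence 4) → 1 H
  atom 13: C, bond orders sum to 3 (valence 4) → 1 H
  atom 14: C, bond orders sum to 3 (valence 4) → 1 H
  atom 15: C, bond orders sum to 3 (valence 4) → 1 H
  atom 16: C, bond orders sum to 3 (valence 4) → 1 H
Totals → C:13, H:10, Cl:1, I:1, O:1.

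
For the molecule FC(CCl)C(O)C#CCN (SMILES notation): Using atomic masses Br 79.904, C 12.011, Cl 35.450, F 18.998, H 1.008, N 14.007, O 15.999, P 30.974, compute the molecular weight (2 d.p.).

First, the molecular formula is C6H9ClFNO (counting implicit H from valence).
  C: 6 × 12.011 = 72.066
  Cl: 1 × 35.450 = 35.450
  F: 1 × 18.998 = 18.998
  H: 9 × 1.008 = 9.072
  N: 1 × 14.007 = 14.007
  O: 1 × 15.999 = 15.999
Sum: 6×12.011 + 1×35.450 + 1×18.998 + 9×1.008 + 1×14.007 + 1×15.999 = 165.592 → 165.59 g/mol.

165.59 g/mol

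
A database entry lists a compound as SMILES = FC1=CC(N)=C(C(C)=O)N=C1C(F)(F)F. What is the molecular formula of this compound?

Walk through each heavy atom and fill implicit hydrogens from standard valence (C 4, N 3, O 2, S 2, halogen 1):
  atom 1: F (halogen, monovalent) → 0 H
  atom 2: C, bond orders sum to 4 (valence 4) → 0 H
  atom 3: C, bond orders sum to 3 (valence 4) → 1 H
  atom 4: C, bond orders sum to 4 (valence 4) → 0 H
  atom 5: N, bond orders sum to 1 (valence 3) → 2 H
  atom 6: C, bond orders sum to 4 (valence 4) → 0 H
  atom 7: C, bond orders sum to 4 (valence 4) → 0 H
  atom 8: C, bond orders sum to 1 (valence 4) → 3 H
  atom 9: O, bond orders sum to 2 (valence 2) → 0 H
  atom 10: N, bond orders sum to 3 (valence 3) → 0 H
  atom 11: C, bond orders sum to 4 (valence 4) → 0 H
  atom 12: C, bond orders sum to 4 (valence 4) → 0 H
  atom 13: F (halogen, monovalent) → 0 H
  atom 14: F (halogen, monovalent) → 0 H
  atom 15: F (halogen, monovalent) → 0 H
Totals → C:8, H:6, F:4, N:2, O:1.

C8H6F4N2O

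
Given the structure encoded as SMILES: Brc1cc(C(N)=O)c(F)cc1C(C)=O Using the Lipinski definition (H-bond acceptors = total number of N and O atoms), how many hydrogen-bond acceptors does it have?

N atoms: 1; O atoms: 2.
Lipinski HBA = 1 + 2 = 3.

3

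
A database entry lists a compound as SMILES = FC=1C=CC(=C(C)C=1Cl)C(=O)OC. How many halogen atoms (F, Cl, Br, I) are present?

Halogen atoms appear at heavy-atom positions 1, 9 (1×Cl, 1×F).
Other groups present: 1 ester.
Halogen count: 2.

2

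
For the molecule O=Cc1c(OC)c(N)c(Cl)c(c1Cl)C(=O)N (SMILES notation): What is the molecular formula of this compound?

C9H8Cl2N2O3

Walk through each heavy atom and fill implicit hydrogens from standard valence (C 4, N 3, O 2, S 2, halogen 1); for lowercase aromatic atoms, an aromatic c carries 1 H when it has two neighbours and 0 H with three, and aromatic n carries 0 H:
  atom 1: O, bond orders sum to 2 (valence 2) → 0 H
  atom 2: C, bond orders sum to 3 (valence 4) → 1 H
  atom 3: aromatic c, 3 neighbours → 0 H
  atom 4: aromatic c, 3 neighbours → 0 H
  atom 5: O, bond orders sum to 2 (valence 2) → 0 H
  atom 6: C, bond orders sum to 1 (valence 4) → 3 H
  atom 7: aromatic c, 3 neighbours → 0 H
  atom 8: N, bond orders sum to 1 (valence 3) → 2 H
  atom 9: aromatic c, 3 neighbours → 0 H
  atom 10: Cl (halogen, monovalent) → 0 H
  atom 11: aromatic c, 3 neighbours → 0 H
  atom 12: aromatic c, 3 neighbours → 0 H
  atom 13: Cl (halogen, monovalent) → 0 H
  atom 14: C, bond orders sum to 4 (valence 4) → 0 H
  atom 15: O, bond orders sum to 2 (valence 2) → 0 H
  atom 16: N, bond orders sum to 1 (valence 3) → 2 H
Totals → C:9, H:8, Cl:2, N:2, O:3.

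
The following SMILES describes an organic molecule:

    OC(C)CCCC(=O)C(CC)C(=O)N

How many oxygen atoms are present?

3

Scan the SMILES for O atoms (remember two-letter symbols like Cl and Br are single atoms).
Oxygen count: 3.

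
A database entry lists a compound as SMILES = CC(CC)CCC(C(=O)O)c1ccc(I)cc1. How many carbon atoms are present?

Count every carbon token in the SMILES (each C, including those in ring-closure positions and inside branches).
Carbon count: 14.

14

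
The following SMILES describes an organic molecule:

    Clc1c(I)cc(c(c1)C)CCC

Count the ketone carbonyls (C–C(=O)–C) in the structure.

0

Scan the SMILES for the ketone motif — none present.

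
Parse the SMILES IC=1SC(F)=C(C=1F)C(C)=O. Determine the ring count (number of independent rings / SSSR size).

1

In SMILES, each pair of matching ring-closure digits denotes one ring-closing bond; the number of such bonds equals the number of independent rings.
Ring-closure bonds here: 1.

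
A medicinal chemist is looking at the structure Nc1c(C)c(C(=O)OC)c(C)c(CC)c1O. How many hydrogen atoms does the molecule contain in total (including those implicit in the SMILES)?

17

Walk through each heavy atom and fill implicit hydrogens from standard valence (C 4, N 3, O 2, S 2, halogen 1); for lowercase aromatic atoms, an aromatic c carries 1 H when it has two neighbours and 0 H with three, and aromatic n carries 0 H:
  atom 1: N, bond orders sum to 1 (valence 3) → 2 H
  atom 2: aromatic c, 3 neighbours → 0 H
  atom 3: aromatic c, 3 neighbours → 0 H
  atom 4: C, bond orders sum to 1 (valence 4) → 3 H
  atom 5: aromatic c, 3 neighbours → 0 H
  atom 6: C, bond orders sum to 4 (valence 4) → 0 H
  atom 7: O, bond orders sum to 2 (valence 2) → 0 H
  atom 8: O, bond orders sum to 2 (valence 2) → 0 H
  atom 9: C, bond orders sum to 1 (valence 4) → 3 H
  atom 10: aromatic c, 3 neighbours → 0 H
  atom 11: C, bond orders sum to 1 (valence 4) → 3 H
  atom 12: aromatic c, 3 neighbours → 0 H
  atom 13: C, bond orders sum to 2 (valence 4) → 2 H
  atom 14: C, bond orders sum to 1 (valence 4) → 3 H
  atom 15: aromatic c, 3 neighbours → 0 H
  atom 16: O, bond orders sum to 1 (valence 2) → 1 H
Total hydrogens: 17.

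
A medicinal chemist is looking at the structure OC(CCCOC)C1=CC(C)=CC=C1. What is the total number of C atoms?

12

Count every carbon token in the SMILES (each C, including those in ring-closure positions and inside branches).
Carbon count: 12.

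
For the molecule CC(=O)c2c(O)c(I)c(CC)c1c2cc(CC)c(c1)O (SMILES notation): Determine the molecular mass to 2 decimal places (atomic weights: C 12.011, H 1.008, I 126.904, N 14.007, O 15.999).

First, the molecular formula is C16H17IO3 (counting implicit H from valence).
  C: 16 × 12.011 = 192.176
  H: 17 × 1.008 = 17.136
  I: 1 × 126.904 = 126.904
  O: 3 × 15.999 = 47.997
Sum: 16×12.011 + 17×1.008 + 1×126.904 + 3×15.999 = 384.213 → 384.21 g/mol.

384.21 g/mol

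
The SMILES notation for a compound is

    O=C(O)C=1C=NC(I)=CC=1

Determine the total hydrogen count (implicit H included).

4

Walk through each heavy atom and fill implicit hydrogens from standard valence (C 4, N 3, O 2, S 2, halogen 1):
  atom 1: O, bond orders sum to 2 (valence 2) → 0 H
  atom 2: C, bond orders sum to 4 (valence 4) → 0 H
  atom 3: O, bond orders sum to 1 (valence 2) → 1 H
  atom 4: C, bond orders sum to 4 (valence 4) → 0 H
  atom 5: C, bond orders sum to 3 (valence 4) → 1 H
  atom 6: N, bond orders sum to 3 (valence 3) → 0 H
  atom 7: C, bond orders sum to 4 (valence 4) → 0 H
  atom 8: I (halogen, monovalent) → 0 H
  atom 9: C, bond orders sum to 3 (valence 4) → 1 H
  atom 10: C, bond orders sum to 3 (valence 4) → 1 H
Total hydrogens: 4.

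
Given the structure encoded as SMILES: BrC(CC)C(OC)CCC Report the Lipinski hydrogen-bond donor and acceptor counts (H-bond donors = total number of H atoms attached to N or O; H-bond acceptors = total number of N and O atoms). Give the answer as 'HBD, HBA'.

Donors: find every N or O and count the H atoms it carries.
  atom 6 (O): bond orders sum to 2 → 0 H
Lipinski HBD = 0.
Acceptors: N atoms = 0, O atoms = 1 → HBA = 1.

0, 1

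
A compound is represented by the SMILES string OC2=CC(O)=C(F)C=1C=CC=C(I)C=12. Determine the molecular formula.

C10H6FIO2

Walk through each heavy atom and fill implicit hydrogens from standard valence (C 4, N 3, O 2, S 2, halogen 1):
  atom 1: O, bond orders sum to 1 (valence 2) → 1 H
  atom 2: C, bond orders sum to 4 (valence 4) → 0 H
  atom 3: C, bond orders sum to 3 (valence 4) → 1 H
  atom 4: C, bond orders sum to 4 (valence 4) → 0 H
  atom 5: O, bond orders sum to 1 (valence 2) → 1 H
  atom 6: C, bond orders sum to 4 (valence 4) → 0 H
  atom 7: F (halogen, monovalent) → 0 H
  atom 8: C, bond orders sum to 4 (valence 4) → 0 H
  atom 9: C, bond orders sum to 3 (valence 4) → 1 H
  atom 10: C, bond orders sum to 3 (valence 4) → 1 H
  atom 11: C, bond orders sum to 3 (valence 4) → 1 H
  atom 12: C, bond orders sum to 4 (valence 4) → 0 H
  atom 13: I (halogen, monovalent) → 0 H
  atom 14: C, bond orders sum to 4 (valence 4) → 0 H
Totals → C:10, H:6, F:1, I:1, O:2.
In Hill order: C10H6FIO2.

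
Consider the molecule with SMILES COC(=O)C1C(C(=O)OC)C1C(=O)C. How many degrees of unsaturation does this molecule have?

Molecular formula: C9H12O5.
DoU = (2C + 2 + N − H − X) / 2, where X is the halogen count and O/S are ignored.
    = (2·9 + 2 + 0 − 12 − 0) / 2 = 8 / 2 = 4.

4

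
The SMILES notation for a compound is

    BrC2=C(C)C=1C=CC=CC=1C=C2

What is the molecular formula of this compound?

C11H9Br

Walk through each heavy atom and fill implicit hydrogens from standard valence (C 4, N 3, O 2, S 2, halogen 1):
  atom 1: Br (halogen, monovalent) → 0 H
  atom 2: C, bond orders sum to 4 (valence 4) → 0 H
  atom 3: C, bond orders sum to 4 (valence 4) → 0 H
  atom 4: C, bond orders sum to 1 (valence 4) → 3 H
  atom 5: C, bond orders sum to 4 (valence 4) → 0 H
  atom 6: C, bond orders sum to 3 (valence 4) → 1 H
  atom 7: C, bond orders sum to 3 (valence 4) → 1 H
  atom 8: C, bond orders sum to 3 (valence 4) → 1 H
  atom 9: C, bond orders sum to 3 (valence 4) → 1 H
  atom 10: C, bond orders sum to 4 (valence 4) → 0 H
  atom 11: C, bond orders sum to 3 (valence 4) → 1 H
  atom 12: C, bond orders sum to 3 (valence 4) → 1 H
Totals → C:11, H:9, Br:1.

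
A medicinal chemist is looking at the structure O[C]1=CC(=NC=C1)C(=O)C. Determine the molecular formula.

C7H7NO2

Walk through each heavy atom and fill implicit hydrogens from standard valence (C 4, N 3, O 2, S 2, halogen 1):
  atom 1: O, bond orders sum to 1 (valence 2) → 1 H
  atom 2: C with explicit H count 0
  atom 3: C, bond orders sum to 3 (valence 4) → 1 H
  atom 4: C, bond orders sum to 4 (valence 4) → 0 H
  atom 5: N, bond orders sum to 3 (valence 3) → 0 H
  atom 6: C, bond orders sum to 3 (valence 4) → 1 H
  atom 7: C, bond orders sum to 3 (valence 4) → 1 H
  atom 8: C, bond orders sum to 4 (valence 4) → 0 H
  atom 9: O, bond orders sum to 2 (valence 2) → 0 H
  atom 10: C, bond orders sum to 1 (valence 4) → 3 H
Totals → C:7, H:7, N:1, O:2.
In Hill order: C7H7NO2.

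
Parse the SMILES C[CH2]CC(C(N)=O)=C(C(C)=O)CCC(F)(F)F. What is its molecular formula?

Walk through each heavy atom and fill implicit hydrogens from standard valence (C 4, N 3, O 2, S 2, halogen 1):
  atom 1: C, bond orders sum to 1 (valence 4) → 3 H
  atom 2: C with explicit H count 2
  atom 3: C, bond orders sum to 2 (valence 4) → 2 H
  atom 4: C, bond orders sum to 4 (valence 4) → 0 H
  atom 5: C, bond orders sum to 4 (valence 4) → 0 H
  atom 6: N, bond orders sum to 1 (valence 3) → 2 H
  atom 7: O, bond orders sum to 2 (valence 2) → 0 H
  atom 8: C, bond orders sum to 4 (valence 4) → 0 H
  atom 9: C, bond orders sum to 4 (valence 4) → 0 H
  atom 10: C, bond orders sum to 1 (valence 4) → 3 H
  atom 11: O, bond orders sum to 2 (valence 2) → 0 H
  atom 12: C, bond orders sum to 2 (valence 4) → 2 H
  atom 13: C, bond orders sum to 2 (valence 4) → 2 H
  atom 14: C, bond orders sum to 4 (valence 4) → 0 H
  atom 15: F (halogen, monovalent) → 0 H
  atom 16: F (halogen, monovalent) → 0 H
  atom 17: F (halogen, monovalent) → 0 H
Totals → C:11, H:16, F:3, N:1, O:2.

C11H16F3NO2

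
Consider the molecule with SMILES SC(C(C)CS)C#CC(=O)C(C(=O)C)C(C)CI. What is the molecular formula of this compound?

Walk through each heavy atom and fill implicit hydrogens from standard valence (C 4, N 3, O 2, S 2, halogen 1):
  atom 1: S, bond orders sum to 1 (valence 2) → 1 H
  atom 2: C, bond orders sum to 3 (valence 4) → 1 H
  atom 3: C, bond orders sum to 3 (valence 4) → 1 H
  atom 4: C, bond orders sum to 1 (valence 4) → 3 H
  atom 5: C, bond orders sum to 2 (valence 4) → 2 H
  atom 6: S, bond orders sum to 1 (valence 2) → 1 H
  atom 7: C, bond orders sum to 4 (valence 4) → 0 H
  atom 8: C, bond orders sum to 4 (valence 4) → 0 H
  atom 9: C, bond orders sum to 4 (valence 4) → 0 H
  atom 10: O, bond orders sum to 2 (valence 2) → 0 H
  atom 11: C, bond orders sum to 3 (valence 4) → 1 H
  atom 12: C, bond orders sum to 4 (valence 4) → 0 H
  atom 13: O, bond orders sum to 2 (valence 2) → 0 H
  atom 14: C, bond orders sum to 1 (valence 4) → 3 H
  atom 15: C, bond orders sum to 3 (valence 4) → 1 H
  atom 16: C, bond orders sum to 1 (valence 4) → 3 H
  atom 17: C, bond orders sum to 2 (valence 4) → 2 H
  atom 18: I (halogen, monovalent) → 0 H
Totals → C:13, H:19, I:1, O:2, S:2.
In Hill order: C13H19IO2S2.

C13H19IO2S2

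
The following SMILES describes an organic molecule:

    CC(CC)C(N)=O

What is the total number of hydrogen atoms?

Walk through each heavy atom and fill implicit hydrogens from standard valence (C 4, N 3, O 2, S 2, halogen 1):
  atom 1: C, bond orders sum to 1 (valence 4) → 3 H
  atom 2: C, bond orders sum to 3 (valence 4) → 1 H
  atom 3: C, bond orders sum to 2 (valence 4) → 2 H
  atom 4: C, bond orders sum to 1 (valence 4) → 3 H
  atom 5: C, bond orders sum to 4 (valence 4) → 0 H
  atom 6: N, bond orders sum to 1 (valence 3) → 2 H
  atom 7: O, bond orders sum to 2 (valence 2) → 0 H
Total hydrogens: 11.

11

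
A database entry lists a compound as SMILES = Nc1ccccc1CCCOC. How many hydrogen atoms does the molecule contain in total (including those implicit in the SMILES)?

15

Walk through each heavy atom and fill implicit hydrogens from standard valence (C 4, N 3, O 2, S 2, halogen 1); for lowercase aromatic atoms, an aromatic c carries 1 H when it has two neighbours and 0 H with three, and aromatic n carries 0 H:
  atom 1: N, bond orders sum to 1 (valence 3) → 2 H
  atom 2: aromatic c, 3 neighbours → 0 H
  atom 3: aromatic c, 2 neighbours → 1 H
  atom 4: aromatic c, 2 neighbours → 1 H
  atom 5: aromatic c, 2 neighbours → 1 H
  atom 6: aromatic c, 2 neighbours → 1 H
  atom 7: aromatic c, 3 neighbours → 0 H
  atom 8: C, bond orders sum to 2 (valence 4) → 2 H
  atom 9: C, bond orders sum to 2 (valence 4) → 2 H
  atom 10: C, bond orders sum to 2 (valence 4) → 2 H
  atom 11: O, bond orders sum to 2 (valence 2) → 0 H
  atom 12: C, bond orders sum to 1 (valence 4) → 3 H
Total hydrogens: 15.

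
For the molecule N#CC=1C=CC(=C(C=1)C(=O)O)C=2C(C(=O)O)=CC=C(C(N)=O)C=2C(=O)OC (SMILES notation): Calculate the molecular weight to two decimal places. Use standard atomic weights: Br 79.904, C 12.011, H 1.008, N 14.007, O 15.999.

First, the molecular formula is C18H12N2O7 (counting implicit H from valence).
  C: 18 × 12.011 = 216.198
  H: 12 × 1.008 = 12.096
  N: 2 × 14.007 = 28.014
  O: 7 × 15.999 = 111.993
Sum: 18×12.011 + 12×1.008 + 2×14.007 + 7×15.999 = 368.301 → 368.30 g/mol.

368.30 g/mol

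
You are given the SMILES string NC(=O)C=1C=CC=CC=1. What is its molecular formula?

Walk through each heavy atom and fill implicit hydrogens from standard valence (C 4, N 3, O 2, S 2, halogen 1):
  atom 1: N, bond orders sum to 1 (valence 3) → 2 H
  atom 2: C, bond orders sum to 4 (valence 4) → 0 H
  atom 3: O, bond orders sum to 2 (valence 2) → 0 H
  atom 4: C, bond orders sum to 4 (valence 4) → 0 H
  atom 5: C, bond orders sum to 3 (valence 4) → 1 H
  atom 6: C, bond orders sum to 3 (valence 4) → 1 H
  atom 7: C, bond orders sum to 3 (valence 4) → 1 H
  atom 8: C, bond orders sum to 3 (valence 4) → 1 H
  atom 9: C, bond orders sum to 3 (valence 4) → 1 H
Totals → C:7, H:7, N:1, O:1.
In Hill order: C7H7NO.

C7H7NO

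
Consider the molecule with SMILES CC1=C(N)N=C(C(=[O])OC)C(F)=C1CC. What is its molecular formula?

C10H13FN2O2

Walk through each heavy atom and fill implicit hydrogens from standard valence (C 4, N 3, O 2, S 2, halogen 1):
  atom 1: C, bond orders sum to 1 (valence 4) → 3 H
  atom 2: C, bond orders sum to 4 (valence 4) → 0 H
  atom 3: C, bond orders sum to 4 (valence 4) → 0 H
  atom 4: N, bond orders sum to 1 (valence 3) → 2 H
  atom 5: N, bond orders sum to 3 (valence 3) → 0 H
  atom 6: C, bond orders sum to 4 (valence 4) → 0 H
  atom 7: C, bond orders sum to 4 (valence 4) → 0 H
  atom 8: O with explicit H count 0
  atom 9: O, bond orders sum to 2 (valence 2) → 0 H
  atom 10: C, bond orders sum to 1 (valence 4) → 3 H
  atom 11: C, bond orders sum to 4 (valence 4) → 0 H
  atom 12: F (halogen, monovalent) → 0 H
  atom 13: C, bond orders sum to 4 (valence 4) → 0 H
  atom 14: C, bond orders sum to 2 (valence 4) → 2 H
  atom 15: C, bond orders sum to 1 (valence 4) → 3 H
Totals → C:10, H:13, F:1, N:2, O:2.
In Hill order: C10H13FN2O2.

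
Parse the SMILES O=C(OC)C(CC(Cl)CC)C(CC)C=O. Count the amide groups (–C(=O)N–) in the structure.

0

Scan the SMILES for the amide motif — none present.
Groups that are present: 1 aldehyde, 1 ester.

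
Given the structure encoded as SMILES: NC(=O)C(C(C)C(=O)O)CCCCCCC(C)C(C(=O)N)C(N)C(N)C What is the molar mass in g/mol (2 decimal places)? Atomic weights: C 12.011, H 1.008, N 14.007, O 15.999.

372.51 g/mol

First, the molecular formula is C18H36N4O4 (counting implicit H from valence).
  C: 18 × 12.011 = 216.198
  H: 36 × 1.008 = 36.288
  N: 4 × 14.007 = 56.028
  O: 4 × 15.999 = 63.996
Sum: 18×12.011 + 36×1.008 + 4×14.007 + 4×15.999 = 372.510 → 372.51 g/mol.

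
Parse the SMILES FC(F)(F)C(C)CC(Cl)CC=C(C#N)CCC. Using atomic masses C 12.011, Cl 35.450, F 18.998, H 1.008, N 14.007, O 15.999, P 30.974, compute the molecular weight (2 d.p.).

267.72 g/mol

First, the molecular formula is C12H17ClF3N (counting implicit H from valence).
  C: 12 × 12.011 = 144.132
  Cl: 1 × 35.450 = 35.450
  F: 3 × 18.998 = 56.994
  H: 17 × 1.008 = 17.136
  N: 1 × 14.007 = 14.007
Sum: 12×12.011 + 1×35.450 + 3×18.998 + 17×1.008 + 1×14.007 = 267.719 → 267.72 g/mol.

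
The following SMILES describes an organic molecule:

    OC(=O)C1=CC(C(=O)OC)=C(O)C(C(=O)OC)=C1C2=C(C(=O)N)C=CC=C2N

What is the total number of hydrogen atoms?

16

Walk through each heavy atom and fill implicit hydrogens from standard valence (C 4, N 3, O 2, S 2, halogen 1):
  atom 1: O, bond orders sum to 1 (valence 2) → 1 H
  atom 2: C, bond orders sum to 4 (valence 4) → 0 H
  atom 3: O, bond orders sum to 2 (valence 2) → 0 H
  atom 4: C, bond orders sum to 4 (valence 4) → 0 H
  atom 5: C, bond orders sum to 3 (valence 4) → 1 H
  atom 6: C, bond orders sum to 4 (valence 4) → 0 H
  atom 7: C, bond orders sum to 4 (valence 4) → 0 H
  atom 8: O, bond orders sum to 2 (valence 2) → 0 H
  atom 9: O, bond orders sum to 2 (valence 2) → 0 H
  atom 10: C, bond orders sum to 1 (valence 4) → 3 H
  atom 11: C, bond orders sum to 4 (valence 4) → 0 H
  atom 12: O, bond orders sum to 1 (valence 2) → 1 H
  atom 13: C, bond orders sum to 4 (valence 4) → 0 H
  atom 14: C, bond orders sum to 4 (valence 4) → 0 H
  atom 15: O, bond orders sum to 2 (valence 2) → 0 H
  atom 16: O, bond orders sum to 2 (valence 2) → 0 H
  atom 17: C, bond orders sum to 1 (valence 4) → 3 H
  atom 18: C, bond orders sum to 4 (valence 4) → 0 H
  atom 19: C, bond orders sum to 4 (valence 4) → 0 H
  atom 20: C, bond orders sum to 4 (valence 4) → 0 H
  atom 21: C, bond orders sum to 4 (valence 4) → 0 H
  atom 22: O, bond orders sum to 2 (valence 2) → 0 H
  atom 23: N, bond orders sum to 1 (valence 3) → 2 H
  atom 24: C, bond orders sum to 3 (valence 4) → 1 H
  atom 25: C, bond orders sum to 3 (valence 4) → 1 H
  atom 26: C, bond orders sum to 3 (valence 4) → 1 H
  atom 27: C, bond orders sum to 4 (valence 4) → 0 H
  atom 28: N, bond orders sum to 1 (valence 3) → 2 H
Total hydrogens: 16.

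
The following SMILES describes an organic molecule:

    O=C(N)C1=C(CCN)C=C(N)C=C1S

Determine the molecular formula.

C9H13N3OS

Walk through each heavy atom and fill implicit hydrogens from standard valence (C 4, N 3, O 2, S 2, halogen 1):
  atom 1: O, bond orders sum to 2 (valence 2) → 0 H
  atom 2: C, bond orders sum to 4 (valence 4) → 0 H
  atom 3: N, bond orders sum to 1 (valence 3) → 2 H
  atom 4: C, bond orders sum to 4 (valence 4) → 0 H
  atom 5: C, bond orders sum to 4 (valence 4) → 0 H
  atom 6: C, bond orders sum to 2 (valence 4) → 2 H
  atom 7: C, bond orders sum to 2 (valence 4) → 2 H
  atom 8: N, bond orders sum to 1 (valence 3) → 2 H
  atom 9: C, bond orders sum to 3 (valence 4) → 1 H
  atom 10: C, bond orders sum to 4 (valence 4) → 0 H
  atom 11: N, bond orders sum to 1 (valence 3) → 2 H
  atom 12: C, bond orders sum to 3 (valence 4) → 1 H
  atom 13: C, bond orders sum to 4 (valence 4) → 0 H
  atom 14: S, bond orders sum to 1 (valence 2) → 1 H
Totals → C:9, H:13, N:3, O:1, S:1.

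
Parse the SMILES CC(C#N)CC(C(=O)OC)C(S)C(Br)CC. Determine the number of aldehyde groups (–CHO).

0

Scan the SMILES for the aldehyde motif — none present.
Groups that are present: 1 ester, 1 nitrile, 1 thiol.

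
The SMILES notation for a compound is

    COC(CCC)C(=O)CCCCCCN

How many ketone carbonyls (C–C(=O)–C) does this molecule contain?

1

The ketone motif appears at heavy-atom position 7 in the SMILES.
Other groups present: 1 ether, 1 primary amine.
Ketone count: 1.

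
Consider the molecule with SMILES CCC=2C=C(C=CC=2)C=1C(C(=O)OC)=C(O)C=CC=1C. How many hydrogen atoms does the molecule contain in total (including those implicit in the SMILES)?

Walk through each heavy atom and fill implicit hydrogens from standard valence (C 4, N 3, O 2, S 2, halogen 1):
  atom 1: C, bond orders sum to 1 (valence 4) → 3 H
  atom 2: C, bond orders sum to 2 (valence 4) → 2 H
  atom 3: C, bond orders sum to 4 (valence 4) → 0 H
  atom 4: C, bond orders sum to 3 (valence 4) → 1 H
  atom 5: C, bond orders sum to 4 (valence 4) → 0 H
  atom 6: C, bond orders sum to 3 (valence 4) → 1 H
  atom 7: C, bond orders sum to 3 (valence 4) → 1 H
  atom 8: C, bond orders sum to 3 (valence 4) → 1 H
  atom 9: C, bond orders sum to 4 (valence 4) → 0 H
  atom 10: C, bond orders sum to 4 (valence 4) → 0 H
  atom 11: C, bond orders sum to 4 (valence 4) → 0 H
  atom 12: O, bond orders sum to 2 (valence 2) → 0 H
  atom 13: O, bond orders sum to 2 (valence 2) → 0 H
  atom 14: C, bond orders sum to 1 (valence 4) → 3 H
  atom 15: C, bond orders sum to 4 (valence 4) → 0 H
  atom 16: O, bond orders sum to 1 (valence 2) → 1 H
  atom 17: C, bond orders sum to 3 (valence 4) → 1 H
  atom 18: C, bond orders sum to 3 (valence 4) → 1 H
  atom 19: C, bond orders sum to 4 (valence 4) → 0 H
  atom 20: C, bond orders sum to 1 (valence 4) → 3 H
Total hydrogens: 18.

18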